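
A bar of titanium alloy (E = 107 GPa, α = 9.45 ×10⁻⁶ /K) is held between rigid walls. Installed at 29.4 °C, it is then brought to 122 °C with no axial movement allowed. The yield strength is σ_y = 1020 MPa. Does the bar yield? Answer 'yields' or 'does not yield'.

does not yield

ΔT = 92.60 K. Constrained thermal stress σ = E·α·ΔT = 107.0×10³ MPa × 9.45×10⁻⁶ × 92.60 = 93.6 MPa (compressive).
Compare to σ_y = 1020 MPa: σ < σ_y, so it does not yield.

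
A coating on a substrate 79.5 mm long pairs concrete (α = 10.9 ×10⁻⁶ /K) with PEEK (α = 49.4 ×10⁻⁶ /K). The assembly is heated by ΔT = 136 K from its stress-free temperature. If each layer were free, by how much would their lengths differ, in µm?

Δα = |10.9 − 49.4|×10⁻⁶/K = 38.5×10⁻⁶/K.
ΔL_mismatch = Δα·L·ΔT = 38.5×10⁻⁶ × 79.5 mm × 136.0 K = 416 µm.

416 µm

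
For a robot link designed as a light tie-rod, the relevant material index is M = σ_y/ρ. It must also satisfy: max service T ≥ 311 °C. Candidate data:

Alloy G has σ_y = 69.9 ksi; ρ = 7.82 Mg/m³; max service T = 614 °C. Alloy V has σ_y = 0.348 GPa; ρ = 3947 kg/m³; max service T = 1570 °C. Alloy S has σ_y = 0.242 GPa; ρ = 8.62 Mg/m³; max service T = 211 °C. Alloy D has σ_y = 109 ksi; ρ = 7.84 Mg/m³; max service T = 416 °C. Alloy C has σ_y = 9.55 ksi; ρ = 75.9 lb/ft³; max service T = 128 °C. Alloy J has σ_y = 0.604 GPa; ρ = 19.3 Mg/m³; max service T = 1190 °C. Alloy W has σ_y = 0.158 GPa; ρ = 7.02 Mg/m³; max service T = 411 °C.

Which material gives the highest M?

alloy D

Screen on constraints: max service T ≥ 311 °C. Survivors: alloy G, alloy V, alloy D, alloy J, alloy W.
Normalizing units and computing the index:
  alloy G: σ_y = 481.9 MPa, ρ = 7820 kg/m³
  alloy V: σ_y = 348.0 MPa, ρ = 3947 kg/m³
  alloy D: σ_y = 751.5 MPa, ρ = 7840 kg/m³
  alloy J: σ_y = 604.0 MPa, ρ = 19300 kg/m³
  alloy W: σ_y = 158.0 MPa, ρ = 7020 kg/m³
  alloy D: M = 95.9 kN·m/kg
  alloy V: M = 88.2 kN·m/kg
  alloy G: M = 61.6 kN·m/kg
  alloy J: M = 31.3 kN·m/kg
  alloy W: M = 22.5 kN·m/kg
Highest index: alloy D.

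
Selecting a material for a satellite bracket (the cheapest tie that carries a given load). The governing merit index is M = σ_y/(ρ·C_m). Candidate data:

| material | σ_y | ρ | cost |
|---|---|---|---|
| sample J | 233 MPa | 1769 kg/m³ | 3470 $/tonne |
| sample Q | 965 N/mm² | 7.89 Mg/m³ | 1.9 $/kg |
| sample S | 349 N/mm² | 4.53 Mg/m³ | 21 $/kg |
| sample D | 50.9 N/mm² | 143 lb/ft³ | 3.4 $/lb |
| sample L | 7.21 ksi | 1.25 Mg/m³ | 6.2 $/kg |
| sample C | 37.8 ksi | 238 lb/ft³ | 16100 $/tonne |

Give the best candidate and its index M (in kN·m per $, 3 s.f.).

Putting every candidate on a common basis:
  sample J: σ_y = 233.0 MPa, ρ = 1769 kg/m³, cost = 3.470 $/kg
  sample Q: σ_y = 965.0 MPa, ρ = 7890 kg/m³, cost = 1.900 $/kg
  sample S: σ_y = 349.0 MPa, ρ = 4530 kg/m³, cost = 21.00 $/kg
  sample D: σ_y = 50.90 MPa, ρ = 2291 kg/m³, cost = 7.496 $/kg
  sample L: σ_y = 49.71 MPa, ρ = 1250 kg/m³, cost = 6.200 $/kg
  sample C: σ_y = 260.6 MPa, ρ = 3812 kg/m³, cost = 16.10 $/kg
  sample Q: M = 64.4 kN·m per $
  sample J: M = 38.0 kN·m per $
  sample L: M = 6.41 kN·m per $
  sample C: M = 4.25 kN·m per $
  sample S: M = 3.67 kN·m per $
  sample D: M = 2.96 kN·m per $
Highest index: sample Q.

sample Q, M = 64.4 kN·m per $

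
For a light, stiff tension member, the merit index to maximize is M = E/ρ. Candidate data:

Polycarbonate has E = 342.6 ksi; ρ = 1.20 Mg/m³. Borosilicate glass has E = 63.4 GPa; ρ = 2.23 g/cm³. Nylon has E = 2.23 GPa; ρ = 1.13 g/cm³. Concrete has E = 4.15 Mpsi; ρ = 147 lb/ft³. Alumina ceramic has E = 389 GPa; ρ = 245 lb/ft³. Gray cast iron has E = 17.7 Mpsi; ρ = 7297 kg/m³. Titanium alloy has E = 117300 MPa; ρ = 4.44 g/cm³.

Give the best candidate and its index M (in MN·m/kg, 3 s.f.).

In SI units:
  polycarbonate: E = 2.362 GPa, ρ = 1200 kg/m³
  borosilicate glass: E = 63.40 GPa, ρ = 2230 kg/m³
  nylon: E = 2.230 GPa, ρ = 1130 kg/m³
  concrete: E = 28.61 GPa, ρ = 2355 kg/m³
  alumina ceramic: E = 389.0 GPa, ρ = 3925 kg/m³
  gray cast iron: E = 122.0 GPa, ρ = 7297 kg/m³
  titanium alloy: E = 117.3 GPa, ρ = 4440 kg/m³
  alumina ceramic: M = 99.1 MN·m/kg
  borosilicate glass: M = 28.4 MN·m/kg
  titanium alloy: M = 26.4 MN·m/kg
  gray cast iron: M = 16.7 MN·m/kg
  concrete: M = 12.2 MN·m/kg
  nylon: M = 1.97 MN·m/kg
  polycarbonate: M = 1.97 MN·m/kg
The maximum is for alumina ceramic.

alumina ceramic, M = 99.1 MN·m/kg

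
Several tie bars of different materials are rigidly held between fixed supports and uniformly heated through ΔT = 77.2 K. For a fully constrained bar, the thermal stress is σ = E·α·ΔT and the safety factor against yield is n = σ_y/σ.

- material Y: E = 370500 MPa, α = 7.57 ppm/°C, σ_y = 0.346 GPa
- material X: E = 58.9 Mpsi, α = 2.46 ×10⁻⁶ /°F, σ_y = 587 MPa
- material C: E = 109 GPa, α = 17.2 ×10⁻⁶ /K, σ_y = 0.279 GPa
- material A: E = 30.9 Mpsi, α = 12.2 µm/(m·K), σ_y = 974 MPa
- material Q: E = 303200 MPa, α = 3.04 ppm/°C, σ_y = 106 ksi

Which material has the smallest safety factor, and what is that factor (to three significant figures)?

Converting E to GPa, α to ×10⁻⁶/K, σ_y to MPa, then σ and n for each:
  material Y: E = 370.5, α = 7.57, σ_y = 346.0 → σ = 217 MPa, n = 1.60
  material X: E = 406.1, α = 4.43, σ_y = 587.0 → σ = 139 MPa, n = 4.23
  material C: E = 109.0, α = 17.2, σ_y = 279.0 → σ = 145 MPa, n = 1.93
  material A: E = 213.0, α = 12.2, σ_y = 974.0 → σ = 201 MPa, n = 4.85
  material Q: E = 303.2, α = 3.04, σ_y = 730.8 → σ = 71.2 MPa, n = 10.3
The minimum is material Y at n = 1.60.

material Y, n = 1.60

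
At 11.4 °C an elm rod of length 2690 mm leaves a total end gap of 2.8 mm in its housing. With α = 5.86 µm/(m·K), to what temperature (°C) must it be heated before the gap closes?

189 °C

α·L₀·ΔT = 2.8 mm ⇒ ΔT = 2.8 / (5.86×10⁻⁶ × 2690.0) = 177.6 K.
T = 11.4 + 177.6 = 189.0 °C.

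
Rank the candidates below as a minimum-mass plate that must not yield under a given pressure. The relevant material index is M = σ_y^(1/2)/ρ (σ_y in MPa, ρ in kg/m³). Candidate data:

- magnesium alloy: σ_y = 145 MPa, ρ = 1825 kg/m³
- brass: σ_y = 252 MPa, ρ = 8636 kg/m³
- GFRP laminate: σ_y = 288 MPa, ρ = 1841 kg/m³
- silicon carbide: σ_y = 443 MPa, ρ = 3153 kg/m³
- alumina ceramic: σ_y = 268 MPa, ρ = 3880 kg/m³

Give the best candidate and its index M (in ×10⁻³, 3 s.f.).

GFRP laminate, M = 9.22×10⁻³

Computing M directly (units already consistent):
  GFRP laminate: M = 9.22×10⁻³
  silicon carbide: M = 6.68×10⁻³
  magnesium alloy: M = 6.60×10⁻³
  alumina ceramic: M = 4.22×10⁻³
  brass: M = 1.84×10⁻³
The maximum is for GFRP laminate.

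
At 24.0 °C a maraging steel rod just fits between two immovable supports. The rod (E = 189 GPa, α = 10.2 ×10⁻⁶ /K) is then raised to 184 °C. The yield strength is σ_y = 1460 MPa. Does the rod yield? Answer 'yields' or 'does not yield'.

does not yield

ΔT = 160.0 K. Constrained thermal stress σ = E·α·ΔT = 189.0×10³ MPa × 10.2×10⁻⁶ × 160.0 = 308 MPa (compressive).
Compare to σ_y = 1460 MPa: σ < σ_y, so it does not yield.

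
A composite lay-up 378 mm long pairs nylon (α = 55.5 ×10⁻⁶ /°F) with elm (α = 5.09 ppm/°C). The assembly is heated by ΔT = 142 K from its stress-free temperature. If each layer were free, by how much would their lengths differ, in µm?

nylon: α = 55.5×10⁻⁶/°F × 9/5 = 99.9×10⁻⁶/K.
Δα = |99.9 − 5.09|×10⁻⁶/K = 94.8×10⁻⁶/K.
ΔL_mismatch = Δα·L·ΔT = 94.8×10⁻⁶ × 378.0 mm × 142.0 K = 5090 µm.

5090 µm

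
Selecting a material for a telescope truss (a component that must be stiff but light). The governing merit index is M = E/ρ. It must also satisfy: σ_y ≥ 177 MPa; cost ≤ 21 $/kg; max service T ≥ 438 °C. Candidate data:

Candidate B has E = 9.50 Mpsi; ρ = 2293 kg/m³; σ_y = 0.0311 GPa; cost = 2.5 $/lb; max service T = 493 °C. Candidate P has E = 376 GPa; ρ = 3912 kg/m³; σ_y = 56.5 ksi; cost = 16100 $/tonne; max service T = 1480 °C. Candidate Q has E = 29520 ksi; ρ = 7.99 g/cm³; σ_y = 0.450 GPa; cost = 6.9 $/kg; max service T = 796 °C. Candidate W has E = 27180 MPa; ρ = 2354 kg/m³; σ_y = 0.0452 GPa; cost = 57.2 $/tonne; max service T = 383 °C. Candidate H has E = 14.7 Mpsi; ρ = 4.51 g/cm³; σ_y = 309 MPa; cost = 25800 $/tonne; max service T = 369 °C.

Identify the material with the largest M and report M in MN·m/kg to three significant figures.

Screen on constraints: σ_y ≥ 177 MPa; cost ≤ 21 $/kg; max service T ≥ 438 °C. Survivors: candidate P, candidate Q.
Putting every candidate on a common basis:
  candidate P: E = 376.0 GPa, ρ = 3912 kg/m³
  candidate Q: E = 203.5 GPa, ρ = 7990 kg/m³
  candidate P: M = 96.1 MN·m/kg
  candidate Q: M = 25.5 MN·m/kg
Candidate P ranks first.

candidate P, M = 96.1 MN·m/kg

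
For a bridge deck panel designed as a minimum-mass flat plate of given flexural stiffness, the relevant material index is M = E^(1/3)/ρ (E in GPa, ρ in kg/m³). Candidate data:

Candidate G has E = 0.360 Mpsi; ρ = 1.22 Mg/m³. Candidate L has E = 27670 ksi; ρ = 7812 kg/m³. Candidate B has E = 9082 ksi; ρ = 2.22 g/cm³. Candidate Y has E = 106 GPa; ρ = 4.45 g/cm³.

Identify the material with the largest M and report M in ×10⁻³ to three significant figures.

candidate B, M = 1.79×10⁻³

Convert each candidate to consistent units, then evaluate M:
  candidate G: E = 2.482 GPa, ρ = 1220 kg/m³
  candidate L: E = 190.8 GPa, ρ = 7812 kg/m³
  candidate B: E = 62.62 GPa, ρ = 2220 kg/m³
  candidate Y: E = 106.0 GPa, ρ = 4450 kg/m³
  candidate B: M = 1.79×10⁻³
  candidate G: M = 1.11×10⁻³
  candidate Y: M = 1.06×10⁻³
  candidate L: M = 0.737×10⁻³
Candidate B has the largest M.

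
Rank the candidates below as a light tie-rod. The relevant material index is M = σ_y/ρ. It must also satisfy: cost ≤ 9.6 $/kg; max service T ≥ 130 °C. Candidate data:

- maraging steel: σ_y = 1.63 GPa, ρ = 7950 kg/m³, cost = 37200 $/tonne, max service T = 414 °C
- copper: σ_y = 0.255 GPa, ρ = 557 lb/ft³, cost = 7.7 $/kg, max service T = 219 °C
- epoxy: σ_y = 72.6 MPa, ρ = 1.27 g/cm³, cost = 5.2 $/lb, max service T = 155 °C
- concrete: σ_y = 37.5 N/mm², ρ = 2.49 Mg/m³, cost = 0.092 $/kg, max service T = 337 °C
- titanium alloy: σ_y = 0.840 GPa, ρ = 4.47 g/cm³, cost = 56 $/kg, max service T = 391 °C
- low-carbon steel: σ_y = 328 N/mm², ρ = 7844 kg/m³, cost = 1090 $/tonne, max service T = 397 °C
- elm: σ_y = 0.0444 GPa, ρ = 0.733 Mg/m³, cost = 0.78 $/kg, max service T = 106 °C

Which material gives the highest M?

low-carbon steel

Screen on constraints: cost ≤ 9.6 $/kg; max service T ≥ 130 °C. Survivors: copper, concrete, low-carbon steel.
After converting to SI:
  copper: σ_y = 255.0 MPa, ρ = 8922 kg/m³
  concrete: σ_y = 37.50 MPa, ρ = 2490 kg/m³
  low-carbon steel: σ_y = 328.0 MPa, ρ = 7844 kg/m³
  low-carbon steel: M = 41.8 kN·m/kg
  copper: M = 28.6 kN·m/kg
  concrete: M = 15.1 kN·m/kg
The maximum is for low-carbon steel.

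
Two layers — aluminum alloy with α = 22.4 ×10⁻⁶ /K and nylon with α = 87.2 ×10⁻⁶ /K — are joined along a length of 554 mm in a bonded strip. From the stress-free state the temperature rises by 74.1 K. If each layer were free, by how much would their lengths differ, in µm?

2660 µm

Δα = |22.4 − 87.2|×10⁻⁶/K = 64.8×10⁻⁶/K.
ΔL_mismatch = Δα·L·ΔT = 64.8×10⁻⁶ × 554.0 mm × 74.1 K = 2660 µm.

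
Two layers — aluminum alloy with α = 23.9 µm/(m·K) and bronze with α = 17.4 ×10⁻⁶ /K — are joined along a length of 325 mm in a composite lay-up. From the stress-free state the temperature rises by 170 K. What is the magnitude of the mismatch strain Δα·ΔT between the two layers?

1.10×10⁻³

Δα = |23.9 − 17.4|×10⁻⁶/K = 6.50×10⁻⁶/K.
Mismatch strain = Δα·ΔT = 6.50×10⁻⁶ × 170.0 = 1.10×10⁻³.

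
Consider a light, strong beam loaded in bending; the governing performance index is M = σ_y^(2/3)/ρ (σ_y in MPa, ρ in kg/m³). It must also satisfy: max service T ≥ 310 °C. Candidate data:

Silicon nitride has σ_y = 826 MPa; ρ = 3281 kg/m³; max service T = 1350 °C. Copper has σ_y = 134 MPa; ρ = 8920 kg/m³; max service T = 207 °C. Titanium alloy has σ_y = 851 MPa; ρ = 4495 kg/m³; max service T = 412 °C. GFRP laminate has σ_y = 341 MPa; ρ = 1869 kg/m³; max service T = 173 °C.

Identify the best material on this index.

Screen on constraints: max service T ≥ 310 °C. Survivors: silicon nitride, titanium alloy.
Computing M directly (units already consistent):
  silicon nitride: M = 26.8×10⁻³
  titanium alloy: M = 20.0×10⁻³
The maximum is for silicon nitride.

silicon nitride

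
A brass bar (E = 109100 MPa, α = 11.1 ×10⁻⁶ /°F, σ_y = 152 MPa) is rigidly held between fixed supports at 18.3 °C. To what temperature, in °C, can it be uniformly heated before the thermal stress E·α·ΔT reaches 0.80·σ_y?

E = 109100 MPa = 109.1 GPa.
α = 11.1×10⁻⁶/°F × 9/5 = 20.0×10⁻⁶/K.
E·α·ΔT = 121.6 MPa ⇒ ΔT = 121.6 / (109.1×10³ × 20.0×10⁻⁶) = 55.78 K.
T = 18.3 + 55.78 = 74.08 °C.

74.1 °C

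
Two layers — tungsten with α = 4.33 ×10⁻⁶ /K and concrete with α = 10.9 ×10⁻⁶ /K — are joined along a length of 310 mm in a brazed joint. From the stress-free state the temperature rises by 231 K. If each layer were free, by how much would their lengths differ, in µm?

470 µm

Δα = |4.33 − 10.9|×10⁻⁶/K = 6.57×10⁻⁶/K.
ΔL_mismatch = Δα·L·ΔT = 6.57×10⁻⁶ × 310.0 mm × 231.0 K = 470 µm.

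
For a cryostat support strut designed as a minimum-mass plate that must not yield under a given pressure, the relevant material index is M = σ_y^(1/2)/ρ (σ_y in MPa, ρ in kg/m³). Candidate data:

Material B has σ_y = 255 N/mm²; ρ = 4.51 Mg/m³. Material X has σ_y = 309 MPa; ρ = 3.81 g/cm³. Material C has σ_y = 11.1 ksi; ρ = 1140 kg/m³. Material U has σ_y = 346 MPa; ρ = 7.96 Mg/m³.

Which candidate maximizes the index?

material C

Normalizing units and computing the index:
  material B: σ_y = 255.0 MPa, ρ = 4510 kg/m³
  material X: σ_y = 309.0 MPa, ρ = 3810 kg/m³
  material C: σ_y = 76.53 MPa, ρ = 1140 kg/m³
  material U: σ_y = 346.0 MPa, ρ = 7960 kg/m³
  material C: M = 7.67×10⁻³
  material X: M = 4.61×10⁻³
  material B: M = 3.54×10⁻³
  material U: M = 2.34×10⁻³
Material C has the largest M.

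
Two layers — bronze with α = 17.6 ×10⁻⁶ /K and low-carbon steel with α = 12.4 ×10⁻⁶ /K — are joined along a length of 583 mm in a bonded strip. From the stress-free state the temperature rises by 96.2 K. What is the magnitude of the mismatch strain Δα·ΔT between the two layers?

5.00×10⁻⁴

Δα = |17.6 − 12.4|×10⁻⁶/K = 5.20×10⁻⁶/K.
Mismatch strain = Δα·ΔT = 5.20×10⁻⁶ × 96.2 = 5.00×10⁻⁴.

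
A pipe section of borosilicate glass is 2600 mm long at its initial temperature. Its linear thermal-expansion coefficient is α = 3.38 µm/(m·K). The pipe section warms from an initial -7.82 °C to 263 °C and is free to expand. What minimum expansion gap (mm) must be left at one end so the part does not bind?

ΔT = 263 − (-7.82) = 270.8 K.
ΔL = α·L₀·ΔT = 3.38×10⁻⁶ × 2600 mm × 270.8 K = 2.38 mm.

2.38 mm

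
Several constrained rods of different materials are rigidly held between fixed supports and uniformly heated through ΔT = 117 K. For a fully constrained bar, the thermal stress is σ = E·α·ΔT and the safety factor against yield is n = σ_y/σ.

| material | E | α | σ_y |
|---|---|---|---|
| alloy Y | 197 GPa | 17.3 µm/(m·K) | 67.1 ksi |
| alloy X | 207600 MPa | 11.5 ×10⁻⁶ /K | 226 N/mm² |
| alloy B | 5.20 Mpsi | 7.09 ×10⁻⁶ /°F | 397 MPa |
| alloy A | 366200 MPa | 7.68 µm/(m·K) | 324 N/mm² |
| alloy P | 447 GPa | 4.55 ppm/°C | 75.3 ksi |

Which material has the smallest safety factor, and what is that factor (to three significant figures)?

alloy X, n = 0.809

Converting E to GPa, α to ×10⁻⁶/K, σ_y to MPa, then σ and n for each:
  alloy Y: E = 197.0, α = 17.3, σ_y = 462.6 → σ = 399 MPa, n = 1.16
  alloy X: E = 207.6, α = 11.5, σ_y = 226.0 → σ = 279 MPa, n = 0.809
  alloy B: E = 35.85, α = 12.8, σ_y = 397.0 → σ = 53.5 MPa, n = 7.42
  alloy A: E = 366.2, α = 7.68, σ_y = 324.0 → σ = 329 MPa, n = 0.985
  alloy P: E = 447.0, α = 4.55, σ_y = 519.2 → σ = 238 MPa, n = 2.18
Alloy X has the lowest safety factor, n = 0.809.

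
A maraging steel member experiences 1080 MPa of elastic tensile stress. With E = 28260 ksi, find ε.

E = 28260 ksi = 194.8 GPa = 194800 MPa.
ε = σ/E = 1080 / 194800 = 5.54×10⁻³.

5.54×10⁻³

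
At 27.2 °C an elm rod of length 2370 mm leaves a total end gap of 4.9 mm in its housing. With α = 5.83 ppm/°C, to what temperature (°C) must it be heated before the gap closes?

382 °C

α·L₀·ΔT = 4.9 mm ⇒ ΔT = 4.9 / (5.83×10⁻⁶ × 2370.0) = 354.6 K.
T = 27.2 + 354.6 = 381.8 °C.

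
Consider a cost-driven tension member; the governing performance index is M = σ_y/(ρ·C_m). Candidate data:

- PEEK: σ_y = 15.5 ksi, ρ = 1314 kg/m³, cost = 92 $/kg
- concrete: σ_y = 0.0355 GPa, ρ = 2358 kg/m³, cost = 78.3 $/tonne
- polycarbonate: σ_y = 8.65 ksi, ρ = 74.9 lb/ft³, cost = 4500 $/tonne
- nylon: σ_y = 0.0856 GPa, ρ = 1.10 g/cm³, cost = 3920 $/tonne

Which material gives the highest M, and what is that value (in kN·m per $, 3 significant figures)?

concrete, M = 192 kN·m per $

Putting every candidate on a common basis:
  PEEK: σ_y = 106.9 MPa, ρ = 1314 kg/m³, cost = 92.00 $/kg
  concrete: σ_y = 35.50 MPa, ρ = 2358 kg/m³, cost = 0.07830 $/kg
  polycarbonate: σ_y = 59.64 MPa, ρ = 1200 kg/m³, cost = 4.500 $/kg
  nylon: σ_y = 85.60 MPa, ρ = 1100 kg/m³, cost = 3.920 $/kg
  concrete: M = 192 kN·m per $
  nylon: M = 19.9 kN·m per $
  polycarbonate: M = 11.0 kN·m per $
  PEEK: M = 0.884 kN·m per $
Concrete ranks first.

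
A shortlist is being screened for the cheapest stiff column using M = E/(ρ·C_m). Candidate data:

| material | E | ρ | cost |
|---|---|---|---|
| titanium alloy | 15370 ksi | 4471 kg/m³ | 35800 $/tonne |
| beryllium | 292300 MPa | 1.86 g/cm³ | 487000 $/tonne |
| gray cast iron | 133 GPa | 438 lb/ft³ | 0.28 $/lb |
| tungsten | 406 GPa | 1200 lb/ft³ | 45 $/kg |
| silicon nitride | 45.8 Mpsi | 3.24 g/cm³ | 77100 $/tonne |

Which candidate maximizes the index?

gray cast iron

Putting every candidate on a common basis:
  titanium alloy: E = 106.0 GPa, ρ = 4471 kg/m³, cost = 35.80 $/kg
  beryllium: E = 292.3 GPa, ρ = 1860 kg/m³, cost = 487.0 $/kg
  gray cast iron: E = 133.0 GPa, ρ = 7016 kg/m³, cost = 0.6173 $/kg
  tungsten: E = 406.0 GPa, ρ = 19220 kg/m³, cost = 45.00 $/kg
  silicon nitride: E = 315.8 GPa, ρ = 3240 kg/m³, cost = 77.10 $/kg
  gray cast iron: M = 30.7 MN·m per $
  silicon nitride: M = 1.26 MN·m per $
  titanium alloy: M = 0.662 MN·m per $
  tungsten: M = 0.469 MN·m per $
  beryllium: M = 0.323 MN·m per $
Gray cast iron ranks first.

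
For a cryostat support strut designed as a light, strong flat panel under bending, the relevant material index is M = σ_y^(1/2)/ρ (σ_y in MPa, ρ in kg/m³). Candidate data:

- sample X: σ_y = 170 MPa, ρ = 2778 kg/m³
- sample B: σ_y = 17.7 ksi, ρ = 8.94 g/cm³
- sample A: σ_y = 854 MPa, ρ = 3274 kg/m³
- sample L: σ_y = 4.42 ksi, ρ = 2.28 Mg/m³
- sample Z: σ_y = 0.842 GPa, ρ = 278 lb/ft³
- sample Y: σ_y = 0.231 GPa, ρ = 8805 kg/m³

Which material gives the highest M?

Convert each candidate to consistent units, then evaluate M:
  sample X: σ_y = 170.0 MPa, ρ = 2778 kg/m³
  sample B: σ_y = 122.0 MPa, ρ = 8940 kg/m³
  sample A: σ_y = 854.0 MPa, ρ = 3274 kg/m³
  sample L: σ_y = 30.47 MPa, ρ = 2280 kg/m³
  sample Z: σ_y = 842.0 MPa, ρ = 4453 kg/m³
  sample Y: σ_y = 231.0 MPa, ρ = 8805 kg/m³
  sample A: M = 8.93×10⁻³
  sample Z: M = 6.52×10⁻³
  sample X: M = 4.69×10⁻³
  sample L: M = 2.42×10⁻³
  sample Y: M = 1.73×10⁻³
  sample B: M = 1.24×10⁻³
Highest index: sample A.

sample A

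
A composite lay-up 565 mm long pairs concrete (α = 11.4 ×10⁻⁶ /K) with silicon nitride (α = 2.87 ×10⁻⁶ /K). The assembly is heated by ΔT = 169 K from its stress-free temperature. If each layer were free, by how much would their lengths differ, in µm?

Δα = |11.4 − 2.87|×10⁻⁶/K = 8.53×10⁻⁶/K.
ΔL_mismatch = Δα·L·ΔT = 8.53×10⁻⁶ × 565.0 mm × 169.0 K = 814 µm.

814 µm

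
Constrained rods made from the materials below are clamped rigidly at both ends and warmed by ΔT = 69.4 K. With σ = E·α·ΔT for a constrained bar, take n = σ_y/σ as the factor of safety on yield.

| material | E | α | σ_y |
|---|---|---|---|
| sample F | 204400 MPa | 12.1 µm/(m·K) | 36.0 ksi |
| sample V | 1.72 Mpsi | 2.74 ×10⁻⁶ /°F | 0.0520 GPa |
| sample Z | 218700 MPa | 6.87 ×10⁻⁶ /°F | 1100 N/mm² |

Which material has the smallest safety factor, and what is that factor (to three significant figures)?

sample F, n = 1.45

Per material, after unit conversion:
  sample F: E = 204.4, α = 12.1, σ_y = 248.2 → σ = 172 MPa, n = 1.45
  sample V: E = 11.86, α = 4.93, σ_y = 52.00 → σ = 4.06 MPa, n = 12.8
  sample Z: E = 218.7, α = 12.4, σ_y = 1100 → σ = 188 MPa, n = 5.86
Sample F has the lowest safety factor, n = 1.45.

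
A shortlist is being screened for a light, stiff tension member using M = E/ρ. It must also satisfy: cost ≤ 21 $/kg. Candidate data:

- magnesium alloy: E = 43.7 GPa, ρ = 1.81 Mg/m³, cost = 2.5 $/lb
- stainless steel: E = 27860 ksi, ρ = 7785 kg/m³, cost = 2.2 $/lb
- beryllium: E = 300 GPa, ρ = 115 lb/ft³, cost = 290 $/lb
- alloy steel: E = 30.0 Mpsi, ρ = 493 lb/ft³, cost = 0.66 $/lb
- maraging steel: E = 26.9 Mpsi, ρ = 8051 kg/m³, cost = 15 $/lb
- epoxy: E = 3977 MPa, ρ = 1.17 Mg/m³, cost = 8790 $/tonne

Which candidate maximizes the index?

Screen on constraints: cost ≤ 21 $/kg. Survivors: magnesium alloy, stainless steel, alloy steel, epoxy.
After converting to SI:
  magnesium alloy: E = 43.70 GPa, ρ = 1810 kg/m³
  stainless steel: E = 192.1 GPa, ρ = 7785 kg/m³
  alloy steel: E = 206.8 GPa, ρ = 7897 kg/m³
  epoxy: E = 3.977 GPa, ρ = 1170 kg/m³
  alloy steel: M = 26.2 MN·m/kg
  stainless steel: M = 24.7 MN·m/kg
  magnesium alloy: M = 24.1 MN·m/kg
  epoxy: M = 3.40 MN·m/kg
Highest index: alloy steel.

alloy steel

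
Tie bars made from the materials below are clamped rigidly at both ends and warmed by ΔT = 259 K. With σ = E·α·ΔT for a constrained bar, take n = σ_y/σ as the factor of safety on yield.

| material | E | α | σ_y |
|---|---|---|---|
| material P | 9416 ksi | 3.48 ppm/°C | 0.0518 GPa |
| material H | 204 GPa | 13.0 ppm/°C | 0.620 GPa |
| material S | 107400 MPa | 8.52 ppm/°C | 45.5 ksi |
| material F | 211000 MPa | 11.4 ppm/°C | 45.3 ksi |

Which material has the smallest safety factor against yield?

material F

Per material, after unit conversion:
  material P: E = 64.92, α = 3.48, σ_y = 51.80 → σ = 58.5 MPa, n = 0.885
  material H: E = 204.0, α = 13.0, σ_y = 620.0 → σ = 687 MPa, n = 0.903
  material S: E = 107.4, α = 8.52, σ_y = 313.7 → σ = 237 MPa, n = 1.32
  material F: E = 211.0, α = 11.4, σ_y = 312.3 → σ = 623 MPa, n = 0.501
Smallest n: material F with n = 0.501.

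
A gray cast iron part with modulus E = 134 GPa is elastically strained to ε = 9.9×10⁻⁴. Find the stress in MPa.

133 MPa

σ = E·ε = 134000 MPa × 9.9×10⁻⁴ = 133 MPa.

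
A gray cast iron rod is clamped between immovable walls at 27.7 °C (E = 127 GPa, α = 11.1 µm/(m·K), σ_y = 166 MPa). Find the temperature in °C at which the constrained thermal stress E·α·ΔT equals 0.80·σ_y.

122 °C

E·α·ΔT = 132.8 MPa ⇒ ΔT = 132.8 / (127.0×10³ × 11.1×10⁻⁶) = 94.20 K.
T = 27.7 + 94.20 = 121.9 °C.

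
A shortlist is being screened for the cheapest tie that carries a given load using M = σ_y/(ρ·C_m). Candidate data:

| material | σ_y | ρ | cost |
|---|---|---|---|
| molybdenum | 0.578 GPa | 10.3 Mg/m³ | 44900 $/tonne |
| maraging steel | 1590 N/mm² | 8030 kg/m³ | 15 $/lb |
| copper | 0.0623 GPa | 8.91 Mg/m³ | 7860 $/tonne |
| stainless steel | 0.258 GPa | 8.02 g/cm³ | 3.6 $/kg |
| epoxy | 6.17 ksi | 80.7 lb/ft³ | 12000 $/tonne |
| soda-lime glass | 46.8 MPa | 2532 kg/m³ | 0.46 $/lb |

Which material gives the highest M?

After converting to SI:
  molybdenum: σ_y = 578.0 MPa, ρ = 10300 kg/m³, cost = 44.90 $/kg
  maraging steel: σ_y = 1590 MPa, ρ = 8030 kg/m³, cost = 33.07 $/kg
  copper: σ_y = 62.30 MPa, ρ = 8910 kg/m³, cost = 7.860 $/kg
  stainless steel: σ_y = 258.0 MPa, ρ = 8020 kg/m³, cost = 3.600 $/kg
  epoxy: σ_y = 42.54 MPa, ρ = 1293 kg/m³, cost = 12.00 $/kg
  soda-lime glass: σ_y = 46.80 MPa, ρ = 2532 kg/m³, cost = 1.014 $/kg
  soda-lime glass: M = 18.2 kN·m per $
  stainless steel: M = 8.94 kN·m per $
  maraging steel: M = 5.99 kN·m per $
  epoxy: M = 2.74 kN·m per $
  molybdenum: M = 1.25 kN·m per $
  copper: M = 0.890 kN·m per $
Highest index: soda-lime glass.

soda-lime glass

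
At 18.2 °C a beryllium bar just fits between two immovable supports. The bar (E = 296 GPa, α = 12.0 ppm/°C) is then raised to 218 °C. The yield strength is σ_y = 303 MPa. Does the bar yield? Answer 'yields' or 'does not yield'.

ΔT = 199.8 K. Constrained thermal stress σ = E·α·ΔT = 296.0×10³ MPa × 12.0×10⁻⁶ × 199.8 = 710 MPa (compressive).
Compare to σ_y = 303 MPa: σ ≥ σ_y, so it yields.

yields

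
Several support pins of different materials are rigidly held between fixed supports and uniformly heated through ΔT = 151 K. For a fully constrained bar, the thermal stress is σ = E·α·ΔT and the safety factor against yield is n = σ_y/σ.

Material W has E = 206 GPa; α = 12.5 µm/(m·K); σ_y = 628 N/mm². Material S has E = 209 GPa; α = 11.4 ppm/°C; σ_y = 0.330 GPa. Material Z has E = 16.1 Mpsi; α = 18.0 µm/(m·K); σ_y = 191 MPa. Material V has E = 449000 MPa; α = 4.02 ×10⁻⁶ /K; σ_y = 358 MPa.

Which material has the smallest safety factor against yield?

In consistent units (E in GPa, α in ×10⁻⁶/K, σ_y in MPa):
  material W: E = 206.0, α = 12.5, σ_y = 628.0 → σ = 389 MPa, n = 1.62
  material S: E = 209.0, α = 11.4, σ_y = 330.0 → σ = 360 MPa, n = 0.917
  material Z: E = 111.0, α = 18.0, σ_y = 191.0 → σ = 302 MPa, n = 0.633
  material V: E = 449.0, α = 4.02, σ_y = 358.0 → σ = 273 MPa, n = 1.31
The minimum is material Z at n = 0.633.

material Z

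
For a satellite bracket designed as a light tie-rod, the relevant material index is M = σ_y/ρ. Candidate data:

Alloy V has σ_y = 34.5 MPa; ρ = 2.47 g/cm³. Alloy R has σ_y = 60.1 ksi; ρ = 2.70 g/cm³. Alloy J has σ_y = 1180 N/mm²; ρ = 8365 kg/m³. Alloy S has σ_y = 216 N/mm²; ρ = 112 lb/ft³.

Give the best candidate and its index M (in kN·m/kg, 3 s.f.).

After converting to SI:
  alloy V: σ_y = 34.50 MPa, ρ = 2470 kg/m³
  alloy R: σ_y = 414.4 MPa, ρ = 2700 kg/m³
  alloy J: σ_y = 1180 MPa, ρ = 8365 kg/m³
  alloy S: σ_y = 216.0 MPa, ρ = 1794 kg/m³
  alloy R: M = 153 kN·m/kg
  alloy J: M = 141 kN·m/kg
  alloy S: M = 120 kN·m/kg
  alloy V: M = 14.0 kN·m/kg
The maximum is for alloy R.

alloy R, M = 153 kN·m/kg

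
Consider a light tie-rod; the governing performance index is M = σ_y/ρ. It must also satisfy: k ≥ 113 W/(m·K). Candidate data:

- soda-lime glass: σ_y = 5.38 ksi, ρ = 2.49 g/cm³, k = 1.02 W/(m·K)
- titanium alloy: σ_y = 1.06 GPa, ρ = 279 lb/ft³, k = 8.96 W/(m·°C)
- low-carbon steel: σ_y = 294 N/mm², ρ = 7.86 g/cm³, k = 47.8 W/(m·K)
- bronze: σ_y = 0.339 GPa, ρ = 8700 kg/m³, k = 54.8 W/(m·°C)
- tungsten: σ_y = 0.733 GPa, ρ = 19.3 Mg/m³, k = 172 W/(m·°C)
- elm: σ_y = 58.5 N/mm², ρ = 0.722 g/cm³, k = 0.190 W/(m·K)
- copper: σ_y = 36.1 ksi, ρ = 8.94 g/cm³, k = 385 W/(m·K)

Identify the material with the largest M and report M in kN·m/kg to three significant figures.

Screen on constraints: k ≥ 113 W/(m·K). Survivors: tungsten, copper.
Normalizing units and computing the index:
  tungsten: σ_y = 733.0 MPa, ρ = 19300 kg/m³
  copper: σ_y = 248.9 MPa, ρ = 8940 kg/m³
  tungsten: M = 38.0 kN·m/kg
  copper: M = 27.8 kN·m/kg
The maximum is for tungsten.

tungsten, M = 38.0 kN·m/kg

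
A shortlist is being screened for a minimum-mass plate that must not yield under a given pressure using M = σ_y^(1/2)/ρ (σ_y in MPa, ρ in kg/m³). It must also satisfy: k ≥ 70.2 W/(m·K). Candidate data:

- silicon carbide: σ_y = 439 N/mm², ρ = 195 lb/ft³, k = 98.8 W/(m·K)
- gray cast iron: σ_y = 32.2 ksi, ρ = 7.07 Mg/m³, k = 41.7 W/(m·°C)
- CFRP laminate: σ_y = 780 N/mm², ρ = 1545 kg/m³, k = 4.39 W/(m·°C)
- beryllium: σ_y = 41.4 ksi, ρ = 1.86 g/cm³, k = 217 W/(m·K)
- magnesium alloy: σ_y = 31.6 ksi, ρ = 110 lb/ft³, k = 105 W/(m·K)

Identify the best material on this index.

Screen on constraints: k ≥ 70.2 W/(m·K). Survivors: silicon carbide, beryllium, magnesium alloy.
Putting every candidate on a common basis:
  silicon carbide: σ_y = 439.0 MPa, ρ = 3124 kg/m³
  beryllium: σ_y = 285.4 MPa, ρ = 1860 kg/m³
  magnesium alloy: σ_y = 217.9 MPa, ρ = 1762 kg/m³
  beryllium: M = 9.08×10⁻³
  magnesium alloy: M = 8.38×10⁻³
  silicon carbide: M = 6.71×10⁻³
Beryllium ranks first.

beryllium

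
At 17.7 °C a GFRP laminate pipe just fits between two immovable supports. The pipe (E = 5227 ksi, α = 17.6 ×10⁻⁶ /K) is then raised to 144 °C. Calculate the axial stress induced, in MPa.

E = 5227 ksi = 36.04 GPa.
ΔT = 126.3 K. Constrained thermal stress σ = E·α·ΔT = 36.04×10³ MPa × 17.6×10⁻⁶ × 126.3 = 80.1 MPa (compressive).

80.1 MPa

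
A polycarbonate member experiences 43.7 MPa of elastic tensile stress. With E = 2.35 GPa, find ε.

0.0186

ε = σ/E = 43.7 / 2350 = 0.0186.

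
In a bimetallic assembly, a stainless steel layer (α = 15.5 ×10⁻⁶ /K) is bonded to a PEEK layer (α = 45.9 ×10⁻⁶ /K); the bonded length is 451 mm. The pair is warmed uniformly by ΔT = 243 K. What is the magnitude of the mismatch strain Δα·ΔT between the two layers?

Δα = |15.5 − 45.9|×10⁻⁶/K = 30.4×10⁻⁶/K.
Mismatch strain = Δα·ΔT = 30.4×10⁻⁶ × 243.0 = 7.39×10⁻³.

7.39×10⁻³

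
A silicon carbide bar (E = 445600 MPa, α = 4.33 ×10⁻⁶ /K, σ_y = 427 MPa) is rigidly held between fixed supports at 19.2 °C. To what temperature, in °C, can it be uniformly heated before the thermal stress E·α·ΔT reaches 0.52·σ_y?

E = 445600 MPa = 445.6 GPa.
E·α·ΔT = 222.0 MPa ⇒ ΔT = 222.0 / (445.6×10³ × 4.33×10⁻⁶) = 115.1 K.
T = 19.2 + 115.1 = 134.3 °C.

134 °C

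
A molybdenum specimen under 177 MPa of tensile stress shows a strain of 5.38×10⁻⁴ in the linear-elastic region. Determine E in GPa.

329 GPa

E = σ/ε = 177 MPa / 5.38×10⁻⁴ = 329000 MPa = 329 GPa.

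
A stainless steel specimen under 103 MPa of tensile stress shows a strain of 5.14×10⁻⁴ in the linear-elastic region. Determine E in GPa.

E = σ/ε = 103 MPa / 5.14×10⁻⁴ = 200400 MPa = 200 GPa.

200 GPa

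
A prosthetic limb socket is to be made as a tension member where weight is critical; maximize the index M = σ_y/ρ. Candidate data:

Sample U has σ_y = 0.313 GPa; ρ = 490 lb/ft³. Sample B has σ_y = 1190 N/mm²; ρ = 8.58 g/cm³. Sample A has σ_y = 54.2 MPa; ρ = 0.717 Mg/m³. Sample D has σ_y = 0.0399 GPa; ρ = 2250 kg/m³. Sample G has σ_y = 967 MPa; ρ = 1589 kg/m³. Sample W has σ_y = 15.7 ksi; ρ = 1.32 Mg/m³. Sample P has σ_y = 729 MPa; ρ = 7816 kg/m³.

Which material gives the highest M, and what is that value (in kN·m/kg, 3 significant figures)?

sample G, M = 609 kN·m/kg

Putting every candidate on a common basis:
  sample U: σ_y = 313.0 MPa, ρ = 7849 kg/m³
  sample B: σ_y = 1190 MPa, ρ = 8580 kg/m³
  sample A: σ_y = 54.20 MPa, ρ = 717.0 kg/m³
  sample D: σ_y = 39.90 MPa, ρ = 2250 kg/m³
  sample G: σ_y = 967.0 MPa, ρ = 1589 kg/m³
  sample W: σ_y = 108.2 MPa, ρ = 1320 kg/m³
  sample P: σ_y = 729.0 MPa, ρ = 7816 kg/m³
  sample G: M = 609 kN·m/kg
  sample B: M = 139 kN·m/kg
  sample P: M = 93.3 kN·m/kg
  sample W: M = 82.0 kN·m/kg
  sample A: M = 75.6 kN·m/kg
  sample U: M = 39.9 kN·m/kg
  sample D: M = 17.7 kN·m/kg
Sample G has the largest M.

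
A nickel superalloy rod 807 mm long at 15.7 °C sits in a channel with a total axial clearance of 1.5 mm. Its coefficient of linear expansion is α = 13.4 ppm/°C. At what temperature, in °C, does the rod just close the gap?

154 °C

α·L₀·ΔT = 1.5 mm ⇒ ΔT = 1.5 / (13.4×10⁻⁶ × 807.0) = 138.7 K.
T = 15.7 + 138.7 = 154.4 °C.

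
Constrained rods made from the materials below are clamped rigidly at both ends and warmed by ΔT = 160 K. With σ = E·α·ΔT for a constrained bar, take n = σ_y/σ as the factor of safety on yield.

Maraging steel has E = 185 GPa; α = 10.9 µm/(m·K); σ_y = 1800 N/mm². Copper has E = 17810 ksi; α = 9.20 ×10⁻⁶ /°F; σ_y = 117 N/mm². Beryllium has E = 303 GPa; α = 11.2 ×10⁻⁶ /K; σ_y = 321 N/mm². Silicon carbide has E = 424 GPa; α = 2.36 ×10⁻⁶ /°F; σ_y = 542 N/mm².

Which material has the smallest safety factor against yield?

copper

With everything in SI (GPa, ×10⁻⁶/K, MPa):
  maraging steel: E = 185.0, α = 10.9, σ_y = 1800 → σ = 323 MPa, n = 5.58
  copper: E = 122.8, α = 16.6, σ_y = 117.0 → σ = 325 MPa, n = 0.360
  beryllium: E = 303.0, α = 11.2, σ_y = 321.0 → σ = 543 MPa, n = 0.591
  silicon carbide: E = 424.0, α = 4.25, σ_y = 542.0 → σ = 288 MPa, n = 1.88
Copper has the lowest safety factor, n = 0.360.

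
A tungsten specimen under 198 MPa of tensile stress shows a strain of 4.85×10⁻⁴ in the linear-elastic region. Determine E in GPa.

E = σ/ε = 198 MPa / 4.85×10⁻⁴ = 408200 MPa = 408 GPa.

408 GPa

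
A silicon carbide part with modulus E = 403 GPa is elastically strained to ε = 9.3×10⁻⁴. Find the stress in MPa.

375 MPa

σ = E·ε = 403000 MPa × 9.3×10⁻⁴ = 375 MPa.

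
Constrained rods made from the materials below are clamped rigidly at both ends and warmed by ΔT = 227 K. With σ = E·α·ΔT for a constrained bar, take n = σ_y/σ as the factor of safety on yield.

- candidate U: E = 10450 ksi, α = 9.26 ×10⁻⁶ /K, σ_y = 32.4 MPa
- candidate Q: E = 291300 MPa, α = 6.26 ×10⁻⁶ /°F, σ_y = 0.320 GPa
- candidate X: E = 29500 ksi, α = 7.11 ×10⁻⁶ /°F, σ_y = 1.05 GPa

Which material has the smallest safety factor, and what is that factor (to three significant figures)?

candidate U, n = 0.214

Per material, after unit conversion:
  candidate U: E = 72.05, α = 9.26, σ_y = 32.40 → σ = 151 MPa, n = 0.214
  candidate Q: E = 291.3, α = 11.3, σ_y = 320.0 → σ = 745 MPa, n = 0.429
  candidate X: E = 203.4, α = 12.8, σ_y = 1050 → σ = 591 MPa, n = 1.78
Smallest n: candidate U with n = 0.214.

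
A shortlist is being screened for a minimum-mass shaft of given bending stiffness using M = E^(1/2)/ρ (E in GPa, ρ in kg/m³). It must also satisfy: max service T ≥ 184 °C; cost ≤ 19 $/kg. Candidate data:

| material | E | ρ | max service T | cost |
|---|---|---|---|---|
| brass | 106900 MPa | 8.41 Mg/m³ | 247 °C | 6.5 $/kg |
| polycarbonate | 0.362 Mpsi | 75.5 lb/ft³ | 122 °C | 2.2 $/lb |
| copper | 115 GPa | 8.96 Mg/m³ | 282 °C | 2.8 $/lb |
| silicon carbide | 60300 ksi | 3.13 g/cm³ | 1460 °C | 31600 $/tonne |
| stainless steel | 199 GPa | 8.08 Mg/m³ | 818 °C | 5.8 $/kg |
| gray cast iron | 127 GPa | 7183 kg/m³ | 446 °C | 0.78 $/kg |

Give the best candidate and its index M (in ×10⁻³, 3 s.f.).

stainless steel, M = 1.75×10⁻³

Screen on constraints: max service T ≥ 184 °C; cost ≤ 19 $/kg. Survivors: brass, copper, stainless steel, gray cast iron.
Convert each candidate to consistent units, then evaluate M:
  brass: E = 106.9 GPa, ρ = 8410 kg/m³
  copper: E = 115.0 GPa, ρ = 8960 kg/m³
  stainless steel: E = 199.0 GPa, ρ = 8080 kg/m³
  gray cast iron: E = 127.0 GPa, ρ = 7183 kg/m³
  stainless steel: M = 1.75×10⁻³
  gray cast iron: M = 1.57×10⁻³
  brass: M = 1.23×10⁻³
  copper: M = 1.20×10⁻³
Highest index: stainless steel.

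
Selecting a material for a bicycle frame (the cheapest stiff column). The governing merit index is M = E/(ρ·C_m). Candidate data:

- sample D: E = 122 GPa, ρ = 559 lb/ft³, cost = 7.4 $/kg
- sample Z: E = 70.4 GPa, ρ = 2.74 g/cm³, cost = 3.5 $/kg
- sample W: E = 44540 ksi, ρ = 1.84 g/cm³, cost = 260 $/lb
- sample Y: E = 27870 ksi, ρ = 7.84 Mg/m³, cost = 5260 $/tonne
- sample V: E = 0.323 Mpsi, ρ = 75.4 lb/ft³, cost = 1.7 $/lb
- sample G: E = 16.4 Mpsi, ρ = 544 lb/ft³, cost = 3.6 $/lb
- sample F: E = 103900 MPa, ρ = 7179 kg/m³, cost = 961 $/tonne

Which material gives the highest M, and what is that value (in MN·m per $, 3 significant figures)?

Putting every candidate on a common basis:
  sample D: E = 122.0 GPa, ρ = 8954 kg/m³, cost = 7.400 $/kg
  sample Z: E = 70.40 GPa, ρ = 2740 kg/m³, cost = 3.500 $/kg
  sample W: E = 307.1 GPa, ρ = 1840 kg/m³, cost = 573.2 $/kg
  sample Y: E = 192.2 GPa, ρ = 7840 kg/m³, cost = 5.260 $/kg
  sample V: E = 2.227 GPa, ρ = 1208 kg/m³, cost = 3.748 $/kg
  sample G: E = 113.1 GPa, ρ = 8714 kg/m³, cost = 7.937 $/kg
  sample F: E = 103.9 GPa, ρ = 7179 kg/m³, cost = 0.9610 $/kg
  sample F: M = 15.1 MN·m per $
  sample Z: M = 7.34 MN·m per $
  sample Y: M = 4.66 MN·m per $
  sample D: M = 1.84 MN·m per $
  sample G: M = 1.63 MN·m per $
  sample V: M = 0.492 MN·m per $
  sample W: M = 0.291 MN·m per $
Sample F ranks first.

sample F, M = 15.1 MN·m per $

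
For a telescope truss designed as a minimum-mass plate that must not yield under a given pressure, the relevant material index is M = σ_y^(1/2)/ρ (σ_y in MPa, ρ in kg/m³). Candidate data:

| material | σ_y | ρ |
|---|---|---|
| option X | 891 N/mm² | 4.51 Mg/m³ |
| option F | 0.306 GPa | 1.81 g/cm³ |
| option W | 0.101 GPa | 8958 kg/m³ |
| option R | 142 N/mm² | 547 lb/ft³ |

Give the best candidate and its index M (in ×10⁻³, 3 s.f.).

option F, M = 9.66×10⁻³

Normalizing units and computing the index:
  option X: σ_y = 891.0 MPa, ρ = 4510 kg/m³
  option F: σ_y = 306.0 MPa, ρ = 1810 kg/m³
  option W: σ_y = 101.0 MPa, ρ = 8958 kg/m³
  option R: σ_y = 142.0 MPa, ρ = 8762 kg/m³
  option F: M = 9.66×10⁻³
  option X: M = 6.62×10⁻³
  option R: M = 1.36×10⁻³
  option W: M = 1.12×10⁻³
Option F has the largest M.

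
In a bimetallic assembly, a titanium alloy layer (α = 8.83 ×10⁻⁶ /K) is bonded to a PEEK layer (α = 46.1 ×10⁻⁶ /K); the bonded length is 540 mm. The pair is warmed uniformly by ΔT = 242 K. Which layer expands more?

PEEK

α(titanium alloy) = 8.83×10⁻⁶/K vs α(PEEK) = 46.1×10⁻⁶/K.
Higher α expands more for the same ΔT: PEEK.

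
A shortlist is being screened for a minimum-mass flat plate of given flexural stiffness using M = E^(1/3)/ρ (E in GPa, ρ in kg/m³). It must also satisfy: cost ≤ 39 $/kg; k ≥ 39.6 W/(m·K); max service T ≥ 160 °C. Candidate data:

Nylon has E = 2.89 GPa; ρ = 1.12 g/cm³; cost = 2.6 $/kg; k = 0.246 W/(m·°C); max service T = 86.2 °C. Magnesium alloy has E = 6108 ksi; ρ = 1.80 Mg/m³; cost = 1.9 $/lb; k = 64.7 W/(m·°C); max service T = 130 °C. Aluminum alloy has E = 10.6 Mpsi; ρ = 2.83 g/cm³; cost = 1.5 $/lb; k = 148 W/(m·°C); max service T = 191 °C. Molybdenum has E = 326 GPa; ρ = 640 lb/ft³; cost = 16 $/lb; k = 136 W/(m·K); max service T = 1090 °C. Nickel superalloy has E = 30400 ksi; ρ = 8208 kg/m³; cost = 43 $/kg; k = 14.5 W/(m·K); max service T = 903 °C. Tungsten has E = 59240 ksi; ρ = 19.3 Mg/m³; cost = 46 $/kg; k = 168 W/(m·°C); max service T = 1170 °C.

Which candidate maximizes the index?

Screen on constraints: cost ≤ 39 $/kg; k ≥ 39.6 W/(m·K); max service T ≥ 160 °C. Survivors: aluminum alloy, molybdenum.
In SI units:
  aluminum alloy: E = 73.08 GPa, ρ = 2830 kg/m³
  molybdenum: E = 326.0 GPa, ρ = 10250 kg/m³
  aluminum alloy: M = 1.48×10⁻³
  molybdenum: M = 0.671×10⁻³
Aluminum alloy ranks first.

aluminum alloy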